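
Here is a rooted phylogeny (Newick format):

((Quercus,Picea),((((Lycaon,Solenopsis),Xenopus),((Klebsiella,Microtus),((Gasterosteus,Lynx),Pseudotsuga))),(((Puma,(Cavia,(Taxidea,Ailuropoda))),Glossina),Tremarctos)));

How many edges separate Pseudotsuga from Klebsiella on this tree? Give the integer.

4

The MRCA of Pseudotsuga and Klebsiella is the node subtending ((Klebsiella,Microtus),((Gasterosteus,Lynx),Pseudotsuga)).
From Pseudotsuga up to that node: 2 branches. From Klebsiella up to the same node: 2 branches. Total: 2 + 2 = 4.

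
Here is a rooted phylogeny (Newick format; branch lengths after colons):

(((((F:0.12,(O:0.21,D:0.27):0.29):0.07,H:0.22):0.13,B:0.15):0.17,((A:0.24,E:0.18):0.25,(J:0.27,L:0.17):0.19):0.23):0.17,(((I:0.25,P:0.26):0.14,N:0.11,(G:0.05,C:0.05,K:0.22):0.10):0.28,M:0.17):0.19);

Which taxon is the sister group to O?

O attaches to the tree at the node subtending (O,D).
The other lineage descending from that same node — the sister group — is the single tip D.

D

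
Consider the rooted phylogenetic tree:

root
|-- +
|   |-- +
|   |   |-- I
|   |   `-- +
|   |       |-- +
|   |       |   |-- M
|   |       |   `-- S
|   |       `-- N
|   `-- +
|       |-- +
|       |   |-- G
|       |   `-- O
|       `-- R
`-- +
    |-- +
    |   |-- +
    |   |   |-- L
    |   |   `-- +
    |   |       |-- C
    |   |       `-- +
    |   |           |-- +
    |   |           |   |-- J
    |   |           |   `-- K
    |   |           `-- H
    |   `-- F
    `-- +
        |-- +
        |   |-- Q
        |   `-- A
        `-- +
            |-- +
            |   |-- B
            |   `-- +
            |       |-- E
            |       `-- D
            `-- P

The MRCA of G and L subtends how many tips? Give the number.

The MRCA of G and L is the root, so the clade is the entire tree.
That clade contains 19 terminal taxa: A, B, C, D, E, F, G, H, I, J, K, L, M, N, O, P, Q, R, S.

19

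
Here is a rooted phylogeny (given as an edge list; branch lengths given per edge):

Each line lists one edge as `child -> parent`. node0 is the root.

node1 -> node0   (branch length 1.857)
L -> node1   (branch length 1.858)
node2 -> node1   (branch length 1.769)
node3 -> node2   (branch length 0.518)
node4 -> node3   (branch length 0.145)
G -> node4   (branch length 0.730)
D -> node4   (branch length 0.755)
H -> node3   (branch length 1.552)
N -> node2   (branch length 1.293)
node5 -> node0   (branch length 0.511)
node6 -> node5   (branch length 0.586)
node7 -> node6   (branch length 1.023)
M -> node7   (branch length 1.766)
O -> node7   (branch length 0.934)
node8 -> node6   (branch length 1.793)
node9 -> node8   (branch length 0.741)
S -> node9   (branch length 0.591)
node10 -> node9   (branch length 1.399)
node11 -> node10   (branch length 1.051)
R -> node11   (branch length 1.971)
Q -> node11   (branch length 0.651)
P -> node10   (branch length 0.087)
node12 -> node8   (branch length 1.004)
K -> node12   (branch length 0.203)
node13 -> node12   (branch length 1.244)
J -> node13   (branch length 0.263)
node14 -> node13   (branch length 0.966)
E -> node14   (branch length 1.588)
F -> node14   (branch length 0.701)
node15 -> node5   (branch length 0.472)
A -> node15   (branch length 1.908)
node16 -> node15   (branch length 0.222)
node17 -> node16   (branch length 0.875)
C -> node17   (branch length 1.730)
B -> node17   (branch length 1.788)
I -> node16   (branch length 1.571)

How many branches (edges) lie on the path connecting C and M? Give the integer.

7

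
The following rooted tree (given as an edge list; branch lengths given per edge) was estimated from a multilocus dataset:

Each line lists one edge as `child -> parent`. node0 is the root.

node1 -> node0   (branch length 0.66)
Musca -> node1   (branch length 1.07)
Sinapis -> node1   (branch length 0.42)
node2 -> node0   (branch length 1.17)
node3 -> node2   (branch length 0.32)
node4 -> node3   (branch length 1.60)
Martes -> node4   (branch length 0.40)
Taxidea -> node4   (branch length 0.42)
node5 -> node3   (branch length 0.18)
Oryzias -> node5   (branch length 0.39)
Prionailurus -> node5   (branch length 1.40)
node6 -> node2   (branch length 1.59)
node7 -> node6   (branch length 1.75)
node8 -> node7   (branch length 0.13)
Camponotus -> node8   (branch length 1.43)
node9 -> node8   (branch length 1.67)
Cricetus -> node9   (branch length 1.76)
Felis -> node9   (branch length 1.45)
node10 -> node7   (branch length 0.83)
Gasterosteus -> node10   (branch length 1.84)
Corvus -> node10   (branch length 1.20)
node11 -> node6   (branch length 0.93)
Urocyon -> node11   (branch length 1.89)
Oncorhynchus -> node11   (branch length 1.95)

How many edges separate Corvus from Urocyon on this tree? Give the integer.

5

The MRCA of Corvus and Urocyon is the node subtending (((Camponotus,(Cricetus,Felis)),(Gasterosteus,Corvus)),(Urocyon,Oncorhynchus)).
From Corvus up to that node: 3 branches. From Urocyon up to the same node: 2 branches. Total: 3 + 2 = 5.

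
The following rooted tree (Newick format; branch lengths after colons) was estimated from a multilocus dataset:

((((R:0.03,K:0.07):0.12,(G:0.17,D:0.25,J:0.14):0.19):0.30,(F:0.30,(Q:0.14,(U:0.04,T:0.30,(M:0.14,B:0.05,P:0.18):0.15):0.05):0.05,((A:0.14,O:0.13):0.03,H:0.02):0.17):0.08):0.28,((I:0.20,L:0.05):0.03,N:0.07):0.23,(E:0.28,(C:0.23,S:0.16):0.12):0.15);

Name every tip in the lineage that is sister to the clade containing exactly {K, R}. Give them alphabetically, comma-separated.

The clade containing exactly {K, R} attaches to the tree at the node subtending ((R,K),(G,D,J)).
The other lineage descending from that same node — the sister group — is (G,D,J); its 3 tips in alphabetical order are the answer.

D, G, J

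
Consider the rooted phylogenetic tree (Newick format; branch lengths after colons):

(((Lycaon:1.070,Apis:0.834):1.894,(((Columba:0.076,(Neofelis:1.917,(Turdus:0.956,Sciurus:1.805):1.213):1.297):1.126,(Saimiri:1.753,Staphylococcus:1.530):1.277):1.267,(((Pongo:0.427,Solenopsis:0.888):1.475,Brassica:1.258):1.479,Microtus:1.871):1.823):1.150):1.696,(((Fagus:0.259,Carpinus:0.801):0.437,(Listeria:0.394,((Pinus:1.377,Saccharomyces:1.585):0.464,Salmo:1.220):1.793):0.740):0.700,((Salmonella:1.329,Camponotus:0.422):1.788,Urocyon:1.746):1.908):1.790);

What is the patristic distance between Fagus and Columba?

The path runs Fagus → … → MRCA → … → Columba; the MRCA is the root of the tree.
Branch lengths along that path: 0.259 + 0.437 + 0.700 + 1.790 + 1.696 + 1.150 + 1.267 + 1.126 + 0.076 = 8.501.

8.501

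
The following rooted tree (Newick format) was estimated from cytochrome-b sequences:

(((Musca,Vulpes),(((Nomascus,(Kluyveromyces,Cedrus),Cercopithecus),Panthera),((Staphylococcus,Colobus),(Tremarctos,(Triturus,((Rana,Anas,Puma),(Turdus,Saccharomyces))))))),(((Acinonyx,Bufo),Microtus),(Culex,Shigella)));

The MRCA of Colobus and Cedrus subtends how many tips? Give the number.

The MRCA of Colobus and Cedrus is the node subtending (((Nomascus,(Kluyveromyces,Cedrus),Cercopithecus),Panthera),((Staphylococcus,Colobus),(Tremarctos,(Triturus,((Rana,Anas,Puma),(Turdus,Saccharomyces)))))).
That clade contains 14 terminal taxa: Anas, Cedrus, Cercopithecus, Colobus, Kluyveromyces, Nomascus, Panthera, Puma, Rana, Saccharomyces, Staphylococcus, Tremarctos, Triturus, Turdus.

14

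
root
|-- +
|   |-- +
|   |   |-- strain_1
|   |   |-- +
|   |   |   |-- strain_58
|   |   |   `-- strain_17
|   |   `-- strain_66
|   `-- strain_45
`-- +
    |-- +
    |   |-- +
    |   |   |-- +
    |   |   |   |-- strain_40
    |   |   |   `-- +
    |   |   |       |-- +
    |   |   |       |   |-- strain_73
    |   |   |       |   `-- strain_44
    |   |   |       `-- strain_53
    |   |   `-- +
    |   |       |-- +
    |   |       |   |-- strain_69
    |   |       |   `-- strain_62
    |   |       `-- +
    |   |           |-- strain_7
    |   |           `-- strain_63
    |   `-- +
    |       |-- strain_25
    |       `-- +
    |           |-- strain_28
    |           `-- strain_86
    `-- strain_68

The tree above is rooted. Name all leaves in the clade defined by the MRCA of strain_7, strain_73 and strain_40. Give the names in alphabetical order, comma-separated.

strain_40, strain_44, strain_53, strain_62, strain_63, strain_69, strain_7, strain_73

Tracing strain_7: it sits inside (strain_7,strain_63).
Tracing strain_73: it sits inside (strain_73,strain_44).
Tracing strain_40: it sits inside (strain_40,((strain_73,strain_44),strain_53)).
The smallest clade enclosing all 3 is ((strain_40,((strain_73,strain_44),strain_53)),((strain_69,strain_62),(strain_7,strain_63))); the answer is its 8 terminal taxa in alphabetical order.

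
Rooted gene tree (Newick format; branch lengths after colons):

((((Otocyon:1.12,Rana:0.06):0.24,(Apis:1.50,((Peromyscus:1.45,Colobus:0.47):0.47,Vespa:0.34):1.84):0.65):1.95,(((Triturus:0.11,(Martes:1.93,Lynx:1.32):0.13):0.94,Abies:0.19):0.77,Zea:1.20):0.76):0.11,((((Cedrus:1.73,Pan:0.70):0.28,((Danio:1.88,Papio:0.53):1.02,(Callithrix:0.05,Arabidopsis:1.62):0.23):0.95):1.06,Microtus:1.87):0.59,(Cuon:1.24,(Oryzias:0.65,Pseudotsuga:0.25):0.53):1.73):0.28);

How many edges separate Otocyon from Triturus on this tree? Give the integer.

7

The MRCA of Otocyon and Triturus is the node subtending (((Otocyon,Rana),(Apis,((Peromyscus,Colobus),Vespa))),(((Triturus,(Martes,Lynx)),Abies),Zea)).
From Otocyon up to that node: 3 branches. From Triturus up to the same node: 4 branches. Total: 3 + 4 = 7.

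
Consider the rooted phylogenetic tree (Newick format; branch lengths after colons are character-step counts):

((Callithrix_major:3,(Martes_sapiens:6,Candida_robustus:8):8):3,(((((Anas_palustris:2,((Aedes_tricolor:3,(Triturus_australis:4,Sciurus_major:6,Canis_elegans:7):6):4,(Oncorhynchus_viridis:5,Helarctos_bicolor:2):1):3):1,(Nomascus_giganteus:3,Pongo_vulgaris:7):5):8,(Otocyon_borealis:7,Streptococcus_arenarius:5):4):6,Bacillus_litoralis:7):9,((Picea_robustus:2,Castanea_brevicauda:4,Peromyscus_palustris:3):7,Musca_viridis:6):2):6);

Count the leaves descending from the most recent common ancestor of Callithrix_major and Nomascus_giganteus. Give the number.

The MRCA of Callithrix_major and Nomascus_giganteus is the root, so the clade is the entire tree.
That clade contains 19 terminal taxa: Aedes_tricolor, Anas_palustris, Bacillus_litoralis, Callithrix_major, Candida_robustus, Canis_elegans, Castanea_brevicauda, Helarctos_bicolor, Martes_sapiens, Musca_viridis, Nomascus_giganteus, Oncorhynchus_viridis, Otocyon_borealis, Peromyscus_palustris, Picea_robustus, Pongo_vulgaris, Sciurus_major, Streptococcus_arenarius, Triturus_australis.

19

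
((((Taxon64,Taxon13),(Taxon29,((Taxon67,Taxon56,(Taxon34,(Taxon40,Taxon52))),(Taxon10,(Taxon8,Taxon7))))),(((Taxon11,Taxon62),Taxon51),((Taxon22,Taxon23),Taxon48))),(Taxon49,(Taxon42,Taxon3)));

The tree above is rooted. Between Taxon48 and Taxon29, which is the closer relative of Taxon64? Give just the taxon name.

The MRCA of Taxon64 and Taxon29 subtends ((Taxon64,Taxon13),(Taxon29,((Taxon67,Taxon56,(Taxon34,(Taxon40,Taxon52))),(Taxon10,(Taxon8,Taxon7))))) (11 taxa).
The MRCA of Taxon64 and Taxon48 subtends (((Taxon64,Taxon13),(Taxon29,((Taxon67,Taxon56,(Taxon34,(Taxon40,Taxon52))),(Taxon10,(Taxon8,Taxon7))))),(((Taxon11,Taxon62),Taxon51),((Taxon22,Taxon23),Taxon48))) (17 taxa).
The first is nested inside the second, so Taxon64 shares a more recent common ancestor with Taxon29.

Taxon29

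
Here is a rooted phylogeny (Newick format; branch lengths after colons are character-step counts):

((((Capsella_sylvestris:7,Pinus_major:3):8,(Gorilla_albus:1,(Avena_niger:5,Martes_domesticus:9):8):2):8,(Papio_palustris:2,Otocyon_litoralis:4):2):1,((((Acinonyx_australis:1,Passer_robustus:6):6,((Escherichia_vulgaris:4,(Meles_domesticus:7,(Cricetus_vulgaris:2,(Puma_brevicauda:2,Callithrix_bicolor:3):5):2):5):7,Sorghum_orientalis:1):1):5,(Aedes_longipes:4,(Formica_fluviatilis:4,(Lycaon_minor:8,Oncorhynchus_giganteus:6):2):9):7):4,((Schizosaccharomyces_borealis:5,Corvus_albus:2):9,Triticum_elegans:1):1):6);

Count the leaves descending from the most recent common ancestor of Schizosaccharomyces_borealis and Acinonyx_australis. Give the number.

The MRCA of Schizosaccharomyces_borealis and Acinonyx_australis is the node subtending ((((Acinonyx_australis,Passer_robustus),((Escherichia_vulgaris,(Meles_domesticus,(Cricetus_vulgaris,(Puma_brevicauda,Callithrix_bicolor)))),Sorghum_orientalis)),(Aedes_longipes,(Formica_fluviatilis,(Lycaon_minor,Oncorhynchus_giganteus)))),((Schizosaccharomyces_borealis,Corvus_albus),Triticum_elegans)).
That clade contains 15 terminal taxa: Acinonyx_australis, Aedes_longipes, Callithrix_bicolor, Corvus_albus, Cricetus_vulgaris, Escherichia_vulgaris, Formica_fluviatilis, Lycaon_minor, Meles_domesticus, Oncorhynchus_giganteus, Passer_robustus, Puma_brevicauda, Schizosaccharomyces_borealis, Sorghum_orientalis, Triticum_elegans.

15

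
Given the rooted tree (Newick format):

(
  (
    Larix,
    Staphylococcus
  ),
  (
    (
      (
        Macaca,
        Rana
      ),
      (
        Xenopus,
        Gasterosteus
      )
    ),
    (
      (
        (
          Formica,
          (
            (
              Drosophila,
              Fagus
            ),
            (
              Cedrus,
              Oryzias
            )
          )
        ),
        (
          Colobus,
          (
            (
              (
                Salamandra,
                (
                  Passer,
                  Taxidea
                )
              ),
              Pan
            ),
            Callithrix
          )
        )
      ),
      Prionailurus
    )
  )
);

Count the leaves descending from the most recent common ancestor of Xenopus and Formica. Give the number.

The MRCA of Xenopus and Formica is the node subtending (((Macaca,Rana),(Xenopus,Gasterosteus)),(((Formica,((Drosophila,Fagus),(Cedrus,Oryzias))),(Colobus,(((Salamandra,(Passer,Taxidea)),Pan),Callithrix))),Prionailurus)).
That clade contains 16 terminal taxa: Callithrix, Cedrus, Colobus, Drosophila, Fagus, Formica, Gasterosteus, Macaca, Oryzias, Pan, Passer, Prionailurus, Rana, Salamandra, Taxidea, Xenopus.

16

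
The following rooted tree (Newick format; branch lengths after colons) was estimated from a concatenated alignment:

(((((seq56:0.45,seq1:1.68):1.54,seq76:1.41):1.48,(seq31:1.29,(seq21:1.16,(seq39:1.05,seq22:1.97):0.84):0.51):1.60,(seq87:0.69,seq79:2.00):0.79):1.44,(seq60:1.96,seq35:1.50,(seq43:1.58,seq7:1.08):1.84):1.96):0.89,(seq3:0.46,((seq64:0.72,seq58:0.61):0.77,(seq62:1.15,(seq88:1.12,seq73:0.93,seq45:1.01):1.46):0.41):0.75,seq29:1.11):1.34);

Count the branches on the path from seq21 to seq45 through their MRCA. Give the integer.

10

The MRCA of seq21 and seq45 is the root of the tree.
From seq21 up to that node: 5 branches. From seq45 up to the same node: 5 branches. Total: 5 + 5 = 10.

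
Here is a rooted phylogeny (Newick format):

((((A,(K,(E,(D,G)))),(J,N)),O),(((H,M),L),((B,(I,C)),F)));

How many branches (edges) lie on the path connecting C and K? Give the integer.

The MRCA of C and K is the root of the tree.
From C up to that node: 5 branches. From K up to the same node: 5 branches. Total: 5 + 5 = 10.

10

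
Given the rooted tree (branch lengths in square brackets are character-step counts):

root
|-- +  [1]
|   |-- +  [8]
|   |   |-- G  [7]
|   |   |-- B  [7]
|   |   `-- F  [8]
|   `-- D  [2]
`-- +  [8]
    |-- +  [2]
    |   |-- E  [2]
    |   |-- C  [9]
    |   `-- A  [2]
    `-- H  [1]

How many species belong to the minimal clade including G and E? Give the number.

8

The MRCA of G and E is the root, so the clade is the entire tree.
That clade contains 8 terminal taxa: A, B, C, D, E, F, G, H.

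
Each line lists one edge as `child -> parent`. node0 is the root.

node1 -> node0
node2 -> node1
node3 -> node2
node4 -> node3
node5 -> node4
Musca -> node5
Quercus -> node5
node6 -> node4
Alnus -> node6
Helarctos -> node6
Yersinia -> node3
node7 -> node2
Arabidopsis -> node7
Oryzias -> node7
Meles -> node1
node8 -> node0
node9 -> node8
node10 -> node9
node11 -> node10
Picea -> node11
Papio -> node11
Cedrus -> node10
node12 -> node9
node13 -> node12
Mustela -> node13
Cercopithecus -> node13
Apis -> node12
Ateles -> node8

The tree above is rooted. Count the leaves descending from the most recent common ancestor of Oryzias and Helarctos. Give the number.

The MRCA of Oryzias and Helarctos is the node subtending ((((Musca,Quercus),(Alnus,Helarctos)),Yersinia),(Arabidopsis,Oryzias)).
That clade contains 7 terminal taxa: Alnus, Arabidopsis, Helarctos, Musca, Oryzias, Quercus, Yersinia.

7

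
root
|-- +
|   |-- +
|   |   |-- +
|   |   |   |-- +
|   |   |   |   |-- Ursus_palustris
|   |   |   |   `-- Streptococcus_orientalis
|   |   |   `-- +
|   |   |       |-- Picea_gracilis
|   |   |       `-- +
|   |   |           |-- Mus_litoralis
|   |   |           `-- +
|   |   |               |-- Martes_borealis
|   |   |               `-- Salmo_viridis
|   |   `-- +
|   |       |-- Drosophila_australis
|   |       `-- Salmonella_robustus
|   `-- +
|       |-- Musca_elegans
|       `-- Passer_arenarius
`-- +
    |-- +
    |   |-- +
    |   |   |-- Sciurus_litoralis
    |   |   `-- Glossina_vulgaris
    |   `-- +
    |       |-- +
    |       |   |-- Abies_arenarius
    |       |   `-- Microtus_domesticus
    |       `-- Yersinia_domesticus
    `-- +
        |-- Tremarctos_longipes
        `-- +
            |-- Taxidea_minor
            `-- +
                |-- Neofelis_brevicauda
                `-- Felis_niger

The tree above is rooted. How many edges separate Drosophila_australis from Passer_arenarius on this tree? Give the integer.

The MRCA of Drosophila_australis and Passer_arenarius is the node subtending ((((Ursus_palustris,Streptococcus_orientalis),(Picea_gracilis,(Mus_litoralis,(Martes_borealis,Salmo_viridis)))),(Drosophila_australis,Salmonella_robustus)),(Musca_elegans,Passer_arenarius)).
From Drosophila_australis up to that node: 3 branches. From Passer_arenarius up to the same node: 2 branches. Total: 3 + 2 = 5.

5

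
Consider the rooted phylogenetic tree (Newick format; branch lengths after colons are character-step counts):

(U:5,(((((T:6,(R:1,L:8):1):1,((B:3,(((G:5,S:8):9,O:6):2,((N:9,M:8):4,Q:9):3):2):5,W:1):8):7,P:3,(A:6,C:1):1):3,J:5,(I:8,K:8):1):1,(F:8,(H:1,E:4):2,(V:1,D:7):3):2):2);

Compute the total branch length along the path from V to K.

16

The path runs V → … → MRCA → … → K; the MRCA is the node subtending (((((T,(R,L)),((B,(((G,S),O),((N,M),Q))),W)),P,(A,C)),J,(I,K)),(F,(H,E),(V,D))).
Branch lengths along that path: 1 + 3 + 2 + 1 + 1 + 8 = 16.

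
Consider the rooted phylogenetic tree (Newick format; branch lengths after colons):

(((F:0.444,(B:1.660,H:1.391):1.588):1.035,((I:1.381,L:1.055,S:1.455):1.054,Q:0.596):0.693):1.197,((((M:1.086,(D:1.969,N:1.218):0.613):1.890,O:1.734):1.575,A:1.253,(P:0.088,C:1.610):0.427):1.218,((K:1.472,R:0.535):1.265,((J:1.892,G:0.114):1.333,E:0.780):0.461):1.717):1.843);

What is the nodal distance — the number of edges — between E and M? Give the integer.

7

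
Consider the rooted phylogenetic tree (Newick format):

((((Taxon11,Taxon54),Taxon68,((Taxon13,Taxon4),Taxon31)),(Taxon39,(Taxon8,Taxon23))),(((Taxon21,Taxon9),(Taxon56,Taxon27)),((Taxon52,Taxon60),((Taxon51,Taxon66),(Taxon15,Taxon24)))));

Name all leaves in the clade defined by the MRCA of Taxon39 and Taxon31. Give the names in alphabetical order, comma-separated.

Tracing Taxon39: it sits inside (Taxon39,(Taxon8,Taxon23)).
Tracing Taxon31: it sits inside ((Taxon13,Taxon4),Taxon31).
The smallest clade enclosing both is (((Taxon11,Taxon54),Taxon68,((Taxon13,Taxon4),Taxon31)),(Taxon39,(Taxon8,Taxon23))); the answer is its 9 terminal taxa in alphabetical order.

Taxon11, Taxon13, Taxon23, Taxon31, Taxon39, Taxon4, Taxon54, Taxon68, Taxon8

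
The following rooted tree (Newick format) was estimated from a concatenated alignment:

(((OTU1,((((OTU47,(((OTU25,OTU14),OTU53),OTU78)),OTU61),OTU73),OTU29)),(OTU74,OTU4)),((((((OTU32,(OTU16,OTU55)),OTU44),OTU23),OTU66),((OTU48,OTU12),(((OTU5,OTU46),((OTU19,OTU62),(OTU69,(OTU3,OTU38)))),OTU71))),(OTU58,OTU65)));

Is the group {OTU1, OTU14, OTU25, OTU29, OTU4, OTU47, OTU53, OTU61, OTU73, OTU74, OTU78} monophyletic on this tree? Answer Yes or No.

The most recent common ancestor of these taxa subtends ((OTU1,((((OTU47,(((OTU25,OTU14),OTU53),OTU78)),OTU61),OTU73),OTU29)),(OTU74,OTU4)).
That clade has exactly 11 tips — every listed taxon and nothing else — so the group is monophyletic.

Yes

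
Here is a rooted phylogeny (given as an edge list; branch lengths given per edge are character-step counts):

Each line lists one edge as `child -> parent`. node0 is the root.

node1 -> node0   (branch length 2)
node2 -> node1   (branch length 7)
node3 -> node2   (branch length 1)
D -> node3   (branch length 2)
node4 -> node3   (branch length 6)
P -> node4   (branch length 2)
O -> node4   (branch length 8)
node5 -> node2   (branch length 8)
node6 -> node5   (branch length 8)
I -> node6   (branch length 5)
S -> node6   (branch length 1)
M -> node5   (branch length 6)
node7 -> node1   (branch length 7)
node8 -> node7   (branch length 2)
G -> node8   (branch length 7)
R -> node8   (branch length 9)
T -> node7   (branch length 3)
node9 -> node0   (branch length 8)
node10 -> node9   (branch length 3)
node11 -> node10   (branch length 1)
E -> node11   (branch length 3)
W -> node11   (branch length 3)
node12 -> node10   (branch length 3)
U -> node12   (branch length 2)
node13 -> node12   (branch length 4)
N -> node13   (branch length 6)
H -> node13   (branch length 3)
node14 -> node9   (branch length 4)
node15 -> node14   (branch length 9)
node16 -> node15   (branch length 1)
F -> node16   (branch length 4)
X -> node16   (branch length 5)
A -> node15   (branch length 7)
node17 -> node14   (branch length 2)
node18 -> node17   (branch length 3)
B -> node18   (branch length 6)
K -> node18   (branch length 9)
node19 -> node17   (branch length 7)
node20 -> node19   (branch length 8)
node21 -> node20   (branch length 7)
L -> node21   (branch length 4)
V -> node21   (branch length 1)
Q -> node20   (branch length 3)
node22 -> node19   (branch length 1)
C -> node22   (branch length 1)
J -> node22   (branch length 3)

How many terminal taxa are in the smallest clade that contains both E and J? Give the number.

15

The MRCA of E and J is the node subtending (((E,W),(U,(N,H))),(((F,X),A),((B,K),(((L,V),Q),(C,J))))).
That clade contains 15 terminal taxa: A, B, C, E, F, H, J, K, L, N, Q, U, V, W, X.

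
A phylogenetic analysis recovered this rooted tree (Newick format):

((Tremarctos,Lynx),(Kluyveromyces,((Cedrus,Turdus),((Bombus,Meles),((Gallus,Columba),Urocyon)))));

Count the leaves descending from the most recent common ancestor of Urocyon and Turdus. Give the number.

7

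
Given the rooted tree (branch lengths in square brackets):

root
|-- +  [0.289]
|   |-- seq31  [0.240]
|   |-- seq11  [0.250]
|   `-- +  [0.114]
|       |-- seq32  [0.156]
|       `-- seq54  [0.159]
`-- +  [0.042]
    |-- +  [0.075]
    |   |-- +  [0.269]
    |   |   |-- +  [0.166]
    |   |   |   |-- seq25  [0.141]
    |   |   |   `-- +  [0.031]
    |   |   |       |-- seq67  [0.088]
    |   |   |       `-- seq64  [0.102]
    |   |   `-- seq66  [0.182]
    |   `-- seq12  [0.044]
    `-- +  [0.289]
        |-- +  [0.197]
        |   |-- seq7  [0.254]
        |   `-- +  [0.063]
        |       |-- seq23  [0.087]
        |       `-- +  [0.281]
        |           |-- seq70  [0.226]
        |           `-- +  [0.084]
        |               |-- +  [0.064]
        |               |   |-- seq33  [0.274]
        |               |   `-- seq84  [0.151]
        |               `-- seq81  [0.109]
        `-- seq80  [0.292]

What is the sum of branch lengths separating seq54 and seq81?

1.627

The path runs seq54 → … → MRCA → … → seq81; the MRCA is the root of the tree.
Branch lengths along that path: 0.159 + 0.114 + 0.289 + 0.042 + 0.289 + 0.197 + 0.063 + 0.281 + 0.084 + 0.109 = 1.627.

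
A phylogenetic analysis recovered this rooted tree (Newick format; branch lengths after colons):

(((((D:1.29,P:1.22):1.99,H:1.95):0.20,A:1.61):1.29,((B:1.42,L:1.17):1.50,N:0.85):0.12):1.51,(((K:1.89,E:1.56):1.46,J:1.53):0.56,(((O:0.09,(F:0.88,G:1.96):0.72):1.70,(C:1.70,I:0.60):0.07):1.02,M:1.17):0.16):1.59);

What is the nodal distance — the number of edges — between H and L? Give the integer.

6

The MRCA of H and L is the node subtending ((((D,P),H),A),((B,L),N)).
From H up to that node: 3 branches. From L up to the same node: 3 branches. Total: 3 + 3 = 6.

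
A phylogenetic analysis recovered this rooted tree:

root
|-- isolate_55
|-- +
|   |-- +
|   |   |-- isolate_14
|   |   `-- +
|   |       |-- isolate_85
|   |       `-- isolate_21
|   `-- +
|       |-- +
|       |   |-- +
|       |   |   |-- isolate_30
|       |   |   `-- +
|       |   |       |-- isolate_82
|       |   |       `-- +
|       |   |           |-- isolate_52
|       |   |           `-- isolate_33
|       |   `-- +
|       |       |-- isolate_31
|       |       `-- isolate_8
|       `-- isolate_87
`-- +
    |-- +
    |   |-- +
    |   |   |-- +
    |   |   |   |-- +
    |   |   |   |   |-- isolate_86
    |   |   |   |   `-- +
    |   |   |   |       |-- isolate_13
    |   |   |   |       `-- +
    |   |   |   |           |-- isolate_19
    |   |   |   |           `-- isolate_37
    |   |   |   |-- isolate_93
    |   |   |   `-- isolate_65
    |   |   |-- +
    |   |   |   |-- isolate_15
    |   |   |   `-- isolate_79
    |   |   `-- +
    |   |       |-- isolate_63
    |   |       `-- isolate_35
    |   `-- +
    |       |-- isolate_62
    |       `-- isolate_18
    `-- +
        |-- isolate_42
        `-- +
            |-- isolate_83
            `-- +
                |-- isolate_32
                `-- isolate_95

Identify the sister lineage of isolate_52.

isolate_33

isolate_52 attaches to the tree at the node subtending (isolate_52,isolate_33).
The other lineage descending from that same node — the sister group — is the single tip isolate_33.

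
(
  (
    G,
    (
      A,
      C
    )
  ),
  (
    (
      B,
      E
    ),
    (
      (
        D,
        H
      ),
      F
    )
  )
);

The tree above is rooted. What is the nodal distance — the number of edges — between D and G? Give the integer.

6

The MRCA of D and G is the root of the tree.
From D up to that node: 4 branches. From G up to the same node: 2 branches. Total: 4 + 2 = 6.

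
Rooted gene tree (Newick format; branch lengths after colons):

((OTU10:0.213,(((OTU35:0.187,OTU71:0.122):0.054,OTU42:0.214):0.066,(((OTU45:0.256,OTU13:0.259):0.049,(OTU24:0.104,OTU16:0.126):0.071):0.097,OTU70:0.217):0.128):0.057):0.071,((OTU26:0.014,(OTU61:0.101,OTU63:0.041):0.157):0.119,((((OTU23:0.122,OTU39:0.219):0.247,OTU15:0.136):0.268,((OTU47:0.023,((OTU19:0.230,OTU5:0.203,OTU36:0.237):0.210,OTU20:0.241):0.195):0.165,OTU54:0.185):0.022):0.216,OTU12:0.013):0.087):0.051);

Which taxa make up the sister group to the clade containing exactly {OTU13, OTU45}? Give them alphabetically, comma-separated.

OTU16, OTU24

The clade containing exactly {OTU13, OTU45} attaches to the tree at the node subtending ((OTU45,OTU13),(OTU24,OTU16)).
The other lineage descending from that same node — the sister group — is (OTU24,OTU16); its 2 tips in alphabetical order are the answer.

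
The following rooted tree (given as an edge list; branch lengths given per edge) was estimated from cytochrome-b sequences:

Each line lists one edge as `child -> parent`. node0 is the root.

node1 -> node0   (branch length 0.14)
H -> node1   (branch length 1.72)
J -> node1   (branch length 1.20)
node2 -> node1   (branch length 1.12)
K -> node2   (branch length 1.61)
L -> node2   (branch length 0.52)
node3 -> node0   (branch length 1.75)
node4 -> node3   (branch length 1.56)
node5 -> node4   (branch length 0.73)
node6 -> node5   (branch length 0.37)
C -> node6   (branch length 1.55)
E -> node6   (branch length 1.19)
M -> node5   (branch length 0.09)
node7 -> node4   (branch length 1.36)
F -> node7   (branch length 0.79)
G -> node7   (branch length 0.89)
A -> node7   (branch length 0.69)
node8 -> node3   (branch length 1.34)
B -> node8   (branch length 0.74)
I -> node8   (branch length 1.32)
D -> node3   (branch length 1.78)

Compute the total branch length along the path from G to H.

The path runs G → … → MRCA → … → H; the MRCA is the root of the tree.
Branch lengths along that path: 0.89 + 1.36 + 1.56 + 1.75 + 0.14 + 1.72 = 7.42.

7.42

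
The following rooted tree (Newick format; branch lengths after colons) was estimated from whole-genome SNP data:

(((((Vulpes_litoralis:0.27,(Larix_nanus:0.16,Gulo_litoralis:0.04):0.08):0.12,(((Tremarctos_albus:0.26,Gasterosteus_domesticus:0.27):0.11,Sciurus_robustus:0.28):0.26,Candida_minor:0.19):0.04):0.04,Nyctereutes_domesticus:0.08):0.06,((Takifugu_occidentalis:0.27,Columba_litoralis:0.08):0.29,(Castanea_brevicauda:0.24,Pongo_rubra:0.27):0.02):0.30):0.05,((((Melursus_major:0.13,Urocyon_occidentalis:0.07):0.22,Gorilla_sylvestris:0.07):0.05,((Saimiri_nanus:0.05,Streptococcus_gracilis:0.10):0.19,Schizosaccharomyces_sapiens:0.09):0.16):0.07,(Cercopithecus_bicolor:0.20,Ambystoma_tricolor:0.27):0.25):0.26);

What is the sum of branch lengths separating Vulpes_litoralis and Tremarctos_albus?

1.06

The path runs Vulpes_litoralis → … → MRCA → … → Tremarctos_albus; the MRCA is the node subtending ((Vulpes_litoralis,(Larix_nanus,Gulo_litoralis)),(((Tremarctos_albus,Gasterosteus_domesticus),Sciurus_robustus),Candida_minor)).
Branch lengths along that path: 0.27 + 0.12 + 0.04 + 0.26 + 0.11 + 0.26 = 1.06.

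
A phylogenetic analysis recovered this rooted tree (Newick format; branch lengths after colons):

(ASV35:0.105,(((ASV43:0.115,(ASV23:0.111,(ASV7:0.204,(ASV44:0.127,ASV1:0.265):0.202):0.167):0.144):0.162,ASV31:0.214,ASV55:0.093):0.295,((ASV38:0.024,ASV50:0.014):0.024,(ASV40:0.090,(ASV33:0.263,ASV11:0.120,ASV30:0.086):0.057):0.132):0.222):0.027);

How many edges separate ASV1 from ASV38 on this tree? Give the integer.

9

The MRCA of ASV1 and ASV38 is the node subtending (((ASV43,(ASV23,(ASV7,(ASV44,ASV1)))),ASV31,ASV55),((ASV38,ASV50),(ASV40,(ASV33,ASV11,ASV30)))).
From ASV1 up to that node: 6 branches. From ASV38 up to the same node: 3 branches. Total: 6 + 3 = 9.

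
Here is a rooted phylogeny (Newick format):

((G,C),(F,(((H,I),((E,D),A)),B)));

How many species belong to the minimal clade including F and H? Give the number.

The MRCA of F and H is the node subtending (F,(((H,I),((E,D),A)),B)).
That clade contains 7 terminal taxa: A, B, D, E, F, H, I.

7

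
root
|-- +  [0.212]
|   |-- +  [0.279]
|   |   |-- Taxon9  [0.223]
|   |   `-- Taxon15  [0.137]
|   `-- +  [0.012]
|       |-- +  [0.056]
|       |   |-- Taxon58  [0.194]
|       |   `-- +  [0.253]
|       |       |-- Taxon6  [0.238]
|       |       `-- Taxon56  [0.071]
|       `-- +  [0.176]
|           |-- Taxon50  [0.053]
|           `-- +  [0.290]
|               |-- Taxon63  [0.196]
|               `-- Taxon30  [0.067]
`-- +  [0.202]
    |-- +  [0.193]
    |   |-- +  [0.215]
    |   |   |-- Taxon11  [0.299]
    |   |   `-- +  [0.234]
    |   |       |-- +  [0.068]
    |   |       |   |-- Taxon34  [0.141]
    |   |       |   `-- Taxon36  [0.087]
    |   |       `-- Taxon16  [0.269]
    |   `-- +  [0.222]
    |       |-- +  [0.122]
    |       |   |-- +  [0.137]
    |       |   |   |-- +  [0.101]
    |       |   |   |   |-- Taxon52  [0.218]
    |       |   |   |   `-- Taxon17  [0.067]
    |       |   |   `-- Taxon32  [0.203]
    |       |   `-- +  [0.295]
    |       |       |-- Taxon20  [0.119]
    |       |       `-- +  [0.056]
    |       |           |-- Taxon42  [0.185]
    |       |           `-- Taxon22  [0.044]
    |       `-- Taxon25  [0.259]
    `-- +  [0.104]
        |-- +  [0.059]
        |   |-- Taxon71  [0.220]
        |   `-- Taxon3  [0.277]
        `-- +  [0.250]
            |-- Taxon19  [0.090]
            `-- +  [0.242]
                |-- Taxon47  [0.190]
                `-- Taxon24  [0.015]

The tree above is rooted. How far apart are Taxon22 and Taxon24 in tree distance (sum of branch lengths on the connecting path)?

The path runs Taxon22 → … → MRCA → … → Taxon24; the MRCA is the node subtending (((Taxon11,((Taxon34,Taxon36),Taxon16)),((((Taxon52,Taxon17),Taxon32),(Taxon20,(Taxon42,Taxon22))),Taxon25)),((Taxon71,Taxon3),(Taxon19,(Taxon47,Taxon24)))).
Branch lengths along that path: 0.044 + 0.056 + 0.295 + 0.122 + 0.222 + 0.193 + 0.104 + 0.250 + 0.242 + 0.015 = 1.543.

1.543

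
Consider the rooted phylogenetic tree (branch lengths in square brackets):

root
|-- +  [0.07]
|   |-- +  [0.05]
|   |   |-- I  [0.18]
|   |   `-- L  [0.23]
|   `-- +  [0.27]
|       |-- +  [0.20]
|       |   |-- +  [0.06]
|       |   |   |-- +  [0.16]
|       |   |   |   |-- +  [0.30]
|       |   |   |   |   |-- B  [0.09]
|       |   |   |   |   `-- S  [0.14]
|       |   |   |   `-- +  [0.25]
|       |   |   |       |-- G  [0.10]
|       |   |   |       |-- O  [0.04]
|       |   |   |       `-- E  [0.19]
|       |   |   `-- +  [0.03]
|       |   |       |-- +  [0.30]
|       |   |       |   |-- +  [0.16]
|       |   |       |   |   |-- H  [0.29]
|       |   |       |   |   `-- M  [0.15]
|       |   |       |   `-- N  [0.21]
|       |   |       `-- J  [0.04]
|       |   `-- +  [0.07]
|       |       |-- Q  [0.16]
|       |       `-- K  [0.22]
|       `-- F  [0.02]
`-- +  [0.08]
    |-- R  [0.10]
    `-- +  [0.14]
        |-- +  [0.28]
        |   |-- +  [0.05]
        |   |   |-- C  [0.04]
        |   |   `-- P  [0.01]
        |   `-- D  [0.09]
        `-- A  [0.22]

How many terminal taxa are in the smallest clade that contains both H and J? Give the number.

The MRCA of H and J is the node subtending (((H,M),N),J).
That clade contains 4 terminal taxa: H, J, M, N.

4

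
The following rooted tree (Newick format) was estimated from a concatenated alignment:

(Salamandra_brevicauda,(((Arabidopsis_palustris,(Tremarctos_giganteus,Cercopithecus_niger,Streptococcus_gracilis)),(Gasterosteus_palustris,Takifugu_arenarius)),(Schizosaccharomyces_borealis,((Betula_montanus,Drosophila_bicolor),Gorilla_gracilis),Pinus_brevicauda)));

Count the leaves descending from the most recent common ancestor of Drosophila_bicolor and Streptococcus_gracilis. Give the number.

The MRCA of Drosophila_bicolor and Streptococcus_gracilis is the node subtending (((Arabidopsis_palustris,(Tremarctos_giganteus,Cercopithecus_niger,Streptococcus_gracilis)),(Gasterosteus_palustris,Takifugu_arenarius)),(Schizosaccharomyces_borealis,((Betula_montanus,Drosophila_bicolor),Gorilla_gracilis),Pinus_brevicauda)).
That clade contains 11 terminal taxa: Arabidopsis_palustris, Betula_montanus, Cercopithecus_niger, Drosophila_bicolor, Gasterosteus_palustris, Gorilla_gracilis, Pinus_brevicauda, Schizosaccharomyces_borealis, Streptococcus_gracilis, Takifugu_arenarius, Tremarctos_giganteus.

11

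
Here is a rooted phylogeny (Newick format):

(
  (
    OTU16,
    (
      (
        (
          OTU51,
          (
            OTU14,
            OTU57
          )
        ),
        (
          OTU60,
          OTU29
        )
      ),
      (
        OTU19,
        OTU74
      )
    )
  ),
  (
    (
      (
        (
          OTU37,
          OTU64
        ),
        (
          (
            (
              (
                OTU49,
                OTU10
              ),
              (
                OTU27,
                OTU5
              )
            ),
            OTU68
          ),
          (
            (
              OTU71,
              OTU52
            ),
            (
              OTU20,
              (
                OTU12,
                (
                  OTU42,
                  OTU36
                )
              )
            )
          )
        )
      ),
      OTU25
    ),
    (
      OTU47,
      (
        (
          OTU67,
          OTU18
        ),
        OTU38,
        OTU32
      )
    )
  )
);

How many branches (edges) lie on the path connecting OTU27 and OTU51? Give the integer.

13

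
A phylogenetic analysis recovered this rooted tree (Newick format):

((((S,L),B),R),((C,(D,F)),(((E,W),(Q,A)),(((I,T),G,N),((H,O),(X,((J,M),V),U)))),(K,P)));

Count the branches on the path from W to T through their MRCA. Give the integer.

7

The MRCA of W and T is the node subtending (((E,W),(Q,A)),(((I,T),G,N),((H,O),(X,((J,M),V),U)))).
From W up to that node: 3 branches. From T up to the same node: 4 branches. Total: 3 + 4 = 7.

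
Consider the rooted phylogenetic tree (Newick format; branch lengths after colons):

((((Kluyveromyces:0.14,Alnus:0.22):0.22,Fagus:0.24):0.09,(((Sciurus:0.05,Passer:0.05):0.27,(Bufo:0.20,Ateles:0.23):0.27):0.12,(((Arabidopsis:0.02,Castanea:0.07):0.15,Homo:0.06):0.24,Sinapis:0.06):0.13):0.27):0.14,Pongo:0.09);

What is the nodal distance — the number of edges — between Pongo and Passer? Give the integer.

The MRCA of Pongo and Passer is the root of the tree.
From Pongo up to that node: 1 branch. From Passer up to the same node: 5 branches. Total: 1 + 5 = 6.

6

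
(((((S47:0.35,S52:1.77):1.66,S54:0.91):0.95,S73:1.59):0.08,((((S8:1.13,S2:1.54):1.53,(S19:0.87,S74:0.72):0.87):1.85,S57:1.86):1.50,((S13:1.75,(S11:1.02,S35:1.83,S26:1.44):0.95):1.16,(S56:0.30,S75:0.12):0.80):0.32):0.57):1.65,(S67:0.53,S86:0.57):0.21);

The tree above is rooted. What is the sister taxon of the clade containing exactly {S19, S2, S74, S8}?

S57

The clade containing exactly {S19, S2, S74, S8} attaches to the tree at the node subtending (((S8,S2),(S19,S74)),S57).
The other lineage descending from that same node — the sister group — is the single tip S57.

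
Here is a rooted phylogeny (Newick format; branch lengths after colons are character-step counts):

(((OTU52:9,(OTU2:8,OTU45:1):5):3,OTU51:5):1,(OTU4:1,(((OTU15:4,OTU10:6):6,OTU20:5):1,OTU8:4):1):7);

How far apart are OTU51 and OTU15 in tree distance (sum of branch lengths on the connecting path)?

The path runs OTU51 → … → MRCA → … → OTU15; the MRCA is the root of the tree.
Branch lengths along that path: 5 + 1 + 7 + 1 + 1 + 6 + 4 = 25.

25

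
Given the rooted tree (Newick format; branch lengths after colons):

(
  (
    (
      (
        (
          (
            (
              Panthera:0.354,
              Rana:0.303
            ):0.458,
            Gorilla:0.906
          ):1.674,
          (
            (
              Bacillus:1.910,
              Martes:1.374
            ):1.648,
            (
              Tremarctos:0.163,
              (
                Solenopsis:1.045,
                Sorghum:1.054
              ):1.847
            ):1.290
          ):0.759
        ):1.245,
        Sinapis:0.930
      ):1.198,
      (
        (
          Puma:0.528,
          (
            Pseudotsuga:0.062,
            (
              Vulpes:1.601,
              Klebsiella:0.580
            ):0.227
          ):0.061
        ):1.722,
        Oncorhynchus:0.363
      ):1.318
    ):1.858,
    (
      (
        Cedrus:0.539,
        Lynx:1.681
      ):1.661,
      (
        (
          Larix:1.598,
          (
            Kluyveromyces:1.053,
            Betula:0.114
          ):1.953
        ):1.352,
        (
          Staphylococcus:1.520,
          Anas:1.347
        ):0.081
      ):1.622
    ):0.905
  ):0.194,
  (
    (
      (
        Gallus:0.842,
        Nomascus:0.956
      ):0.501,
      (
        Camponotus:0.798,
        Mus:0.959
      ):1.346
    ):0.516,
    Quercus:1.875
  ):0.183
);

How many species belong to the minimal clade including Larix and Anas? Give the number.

5

The MRCA of Larix and Anas is the node subtending ((Larix,(Kluyveromyces,Betula)),(Staphylococcus,Anas)).
That clade contains 5 terminal taxa: Anas, Betula, Kluyveromyces, Larix, Staphylococcus.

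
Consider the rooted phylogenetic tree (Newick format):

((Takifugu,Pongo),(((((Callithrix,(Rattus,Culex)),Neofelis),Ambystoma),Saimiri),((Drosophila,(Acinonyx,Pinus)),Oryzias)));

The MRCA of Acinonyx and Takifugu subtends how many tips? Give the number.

The MRCA of Acinonyx and Takifugu is the root, so the clade is the entire tree.
That clade contains 12 terminal taxa: Acinonyx, Ambystoma, Callithrix, Culex, Drosophila, Neofelis, Oryzias, Pinus, Pongo, Rattus, Saimiri, Takifugu.

12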